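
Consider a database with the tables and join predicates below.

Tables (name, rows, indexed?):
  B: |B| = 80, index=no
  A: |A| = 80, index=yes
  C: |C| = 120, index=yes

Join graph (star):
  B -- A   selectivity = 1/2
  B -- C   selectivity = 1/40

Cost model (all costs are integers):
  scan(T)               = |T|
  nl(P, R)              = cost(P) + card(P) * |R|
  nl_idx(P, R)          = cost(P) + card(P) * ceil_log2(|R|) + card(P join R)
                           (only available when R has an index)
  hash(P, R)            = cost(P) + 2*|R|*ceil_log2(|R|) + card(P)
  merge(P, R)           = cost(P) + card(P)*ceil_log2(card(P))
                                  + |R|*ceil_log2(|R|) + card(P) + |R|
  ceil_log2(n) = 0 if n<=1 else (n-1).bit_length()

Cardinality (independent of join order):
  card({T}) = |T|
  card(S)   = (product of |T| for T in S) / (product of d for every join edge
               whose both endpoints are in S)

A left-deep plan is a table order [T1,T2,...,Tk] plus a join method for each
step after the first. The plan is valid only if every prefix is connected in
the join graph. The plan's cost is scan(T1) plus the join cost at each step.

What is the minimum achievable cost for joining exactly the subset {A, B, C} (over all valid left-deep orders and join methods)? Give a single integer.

Selinger DP over subsets of {A,B,C}:
  {B}: scan cost=80, card=80
  {A}: scan cost=80, card=80
  {C}: scan cost=120, card=120
  {AB}: card=3200; try (B,hash)→1280, (A,hash)→1280, (B,merge)→1360, (A,merge)→1360, (A,nl_idx)→3840, (B,nl)→6480 …(+1); best=1280 via (B,hash)
  {BC}: card=240; try (C,nl_idx)→880, (B,hash)→1360, (C,merge)→1680, (B,merge)→1720, (C,hash)→1840, (C,nl)→9680 …(+1); best=880 via (C,nl_idx)
  {ABC}: card=9600; try (A,hash)→2240, (A,merge)→3680, (C,hash)→6160, (A,nl_idx)→12160, (A,nl)→20080, (C,nl_idx)→33280 …(+2); best=2240 via (A,hash)

2240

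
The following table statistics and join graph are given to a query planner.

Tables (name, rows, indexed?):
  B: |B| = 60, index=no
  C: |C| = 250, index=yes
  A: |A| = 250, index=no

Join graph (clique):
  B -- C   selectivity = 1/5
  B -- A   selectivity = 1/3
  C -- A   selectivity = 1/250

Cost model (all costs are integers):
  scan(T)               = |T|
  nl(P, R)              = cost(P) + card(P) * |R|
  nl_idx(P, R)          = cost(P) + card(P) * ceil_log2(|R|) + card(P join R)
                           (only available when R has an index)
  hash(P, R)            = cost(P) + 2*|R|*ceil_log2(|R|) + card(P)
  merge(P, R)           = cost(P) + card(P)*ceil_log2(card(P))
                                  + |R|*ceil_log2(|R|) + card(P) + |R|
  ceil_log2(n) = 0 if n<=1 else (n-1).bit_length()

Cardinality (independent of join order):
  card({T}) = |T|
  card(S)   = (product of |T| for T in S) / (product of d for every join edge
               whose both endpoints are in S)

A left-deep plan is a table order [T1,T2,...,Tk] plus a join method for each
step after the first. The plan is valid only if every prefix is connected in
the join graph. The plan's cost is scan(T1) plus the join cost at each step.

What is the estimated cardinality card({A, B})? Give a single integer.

Tables in S: A(250), B(60)
Edges inside S: B-A(d=3)
numerator = 250 * 60 = 15000
denominator = 3 = 3
card(S) = 15000 / 3 = 5000

5000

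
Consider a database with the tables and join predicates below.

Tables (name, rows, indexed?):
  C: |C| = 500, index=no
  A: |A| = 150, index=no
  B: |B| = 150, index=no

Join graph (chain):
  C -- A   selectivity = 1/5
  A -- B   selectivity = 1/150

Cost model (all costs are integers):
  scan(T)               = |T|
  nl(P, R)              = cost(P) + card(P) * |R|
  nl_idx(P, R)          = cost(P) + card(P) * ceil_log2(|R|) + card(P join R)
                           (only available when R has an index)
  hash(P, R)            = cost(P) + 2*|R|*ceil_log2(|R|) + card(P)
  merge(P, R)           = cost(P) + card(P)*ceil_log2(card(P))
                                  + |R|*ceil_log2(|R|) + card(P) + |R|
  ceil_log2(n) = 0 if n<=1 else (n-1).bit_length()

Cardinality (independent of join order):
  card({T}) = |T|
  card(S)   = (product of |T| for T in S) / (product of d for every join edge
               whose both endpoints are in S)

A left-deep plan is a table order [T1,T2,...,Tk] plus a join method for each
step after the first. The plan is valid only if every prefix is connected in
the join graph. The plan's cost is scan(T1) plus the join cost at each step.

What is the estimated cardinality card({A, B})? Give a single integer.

150

Tables in S: A(150), B(150)
Edges inside S: A-B(d=150)
numerator = 150 * 150 = 22500
denominator = 150 = 150
card(S) = 22500 / 150 = 150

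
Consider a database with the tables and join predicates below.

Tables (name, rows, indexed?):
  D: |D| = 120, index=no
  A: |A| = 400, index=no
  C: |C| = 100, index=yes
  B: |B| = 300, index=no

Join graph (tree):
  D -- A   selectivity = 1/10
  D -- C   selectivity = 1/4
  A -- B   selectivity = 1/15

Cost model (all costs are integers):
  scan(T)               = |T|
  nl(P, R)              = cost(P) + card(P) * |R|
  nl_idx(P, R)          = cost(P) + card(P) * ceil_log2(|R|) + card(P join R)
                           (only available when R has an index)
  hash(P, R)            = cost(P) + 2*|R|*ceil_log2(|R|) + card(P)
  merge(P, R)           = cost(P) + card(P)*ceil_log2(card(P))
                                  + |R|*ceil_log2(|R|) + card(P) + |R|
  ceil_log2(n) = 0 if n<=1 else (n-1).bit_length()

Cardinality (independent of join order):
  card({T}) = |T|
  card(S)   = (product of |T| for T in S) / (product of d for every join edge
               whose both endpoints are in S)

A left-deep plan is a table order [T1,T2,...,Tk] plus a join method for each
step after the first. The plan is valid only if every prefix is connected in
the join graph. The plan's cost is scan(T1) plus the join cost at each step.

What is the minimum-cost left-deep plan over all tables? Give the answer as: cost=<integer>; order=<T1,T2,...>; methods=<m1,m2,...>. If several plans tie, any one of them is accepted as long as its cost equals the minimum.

Selinger DP (subsets sized 1..n):
  {D}: scan cost=120, card=120
  {A}: scan cost=400, card=400
  {C}: scan cost=100, card=100
  {B}: scan cost=300, card=300
  {AD}: card=4800; try (D,hash)→2480, (A,merge)→5080, (D,merge)→5360, (A,hash)→7440, (A,nl)→48120, (D,nl)→48400; best=2480 via (D,hash)
  {CD}: card=3000; try (C,hash)→1640, (D,merge)→1860, (D,hash)→1880, (C,merge)→1880, (C,nl_idx)→3960, (D,nl)→12100 …(+1); best=1640 via (C,hash)
  {AB}: card=8000; try (B,hash)→6200, (A,merge)→7300, (B,merge)→7400, (A,hash)→7800, (A,nl)→120300, (B,nl)→120400; best=6200 via (B,hash)
  {ACD}: card=120000; try (C,hash)→8680, (A,hash)→11840, (A,merge)→44640, (C,merge)→70480, (C,nl_idx)→156080, (C,nl)→482480 …(+1); best=8680 via (C,hash)
  {ABD}: card=96000; try (B,hash)→12680, (D,hash)→15880, (B,merge)→72680, (D,merge)→119160, (D,nl)→966200, (B,nl)→1442480; best=12680 via (B,hash)
  {ABCD}: card=2400000; try (C,hash)→110080, (B,hash)→134080, (C,merge)→1741480, (B,merge)→2171680, (C,nl_idx)→3084680, (C,nl)→9612680 …(+1); best=110080 via (C,hash)

cost=110080; order=A,D,B,C; methods=hash,hash,hash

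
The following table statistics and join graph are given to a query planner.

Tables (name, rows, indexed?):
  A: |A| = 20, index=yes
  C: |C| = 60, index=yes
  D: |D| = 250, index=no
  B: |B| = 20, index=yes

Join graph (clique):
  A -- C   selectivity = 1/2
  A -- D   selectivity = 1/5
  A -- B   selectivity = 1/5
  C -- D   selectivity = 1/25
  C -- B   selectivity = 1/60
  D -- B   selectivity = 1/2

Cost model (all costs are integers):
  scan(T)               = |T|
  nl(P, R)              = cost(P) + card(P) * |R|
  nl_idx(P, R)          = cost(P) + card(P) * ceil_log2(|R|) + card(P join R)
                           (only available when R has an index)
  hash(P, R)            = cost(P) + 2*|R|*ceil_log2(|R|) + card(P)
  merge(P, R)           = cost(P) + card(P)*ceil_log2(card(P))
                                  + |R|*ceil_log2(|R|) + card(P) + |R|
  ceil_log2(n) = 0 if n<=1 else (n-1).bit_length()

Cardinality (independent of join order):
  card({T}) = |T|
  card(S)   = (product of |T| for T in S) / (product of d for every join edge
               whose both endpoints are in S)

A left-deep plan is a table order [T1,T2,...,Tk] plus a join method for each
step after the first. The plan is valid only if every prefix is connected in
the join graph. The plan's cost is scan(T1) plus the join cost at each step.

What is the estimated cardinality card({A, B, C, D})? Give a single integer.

Tables in S: A(20), B(20), C(60), D(250)
Edges inside S: A-C(d=2), A-D(d=5), A-B(d=5), C-D(d=25), C-B(d=60), D-B(d=2)
numerator = 20 * 20 * 60 * 250 = 6000000
denominator = 2 * 5 * 5 * 25 * 60 * 2 = 150000
card(S) = 6000000 / 150000 = 40

40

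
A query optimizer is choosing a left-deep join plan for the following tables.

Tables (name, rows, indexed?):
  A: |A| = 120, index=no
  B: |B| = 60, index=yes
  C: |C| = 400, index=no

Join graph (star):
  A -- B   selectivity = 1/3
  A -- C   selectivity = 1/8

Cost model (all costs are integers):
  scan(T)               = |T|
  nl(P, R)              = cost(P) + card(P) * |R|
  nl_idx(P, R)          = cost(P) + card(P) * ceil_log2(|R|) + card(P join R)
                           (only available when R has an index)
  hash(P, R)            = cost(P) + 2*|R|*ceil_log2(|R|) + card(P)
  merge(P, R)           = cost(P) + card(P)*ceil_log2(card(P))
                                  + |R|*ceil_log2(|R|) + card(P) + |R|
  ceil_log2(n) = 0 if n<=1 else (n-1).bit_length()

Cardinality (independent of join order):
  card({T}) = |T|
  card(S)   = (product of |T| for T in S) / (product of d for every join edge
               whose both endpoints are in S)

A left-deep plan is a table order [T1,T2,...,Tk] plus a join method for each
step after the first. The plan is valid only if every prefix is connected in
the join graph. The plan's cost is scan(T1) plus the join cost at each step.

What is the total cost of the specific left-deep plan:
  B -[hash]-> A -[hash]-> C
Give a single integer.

11400

step 1: scan B: cost=60, card=60
step 2: join A via hash
    card(P join A) = 60*120/(3) = 2400
    cost = 60 + 2*120*7 + 60 = 1800
step 3: join C via hash
    card(P join C) = 2400*400/(8) = 120000
    cost = 1800 + 2*400*9 + 2400 = 11400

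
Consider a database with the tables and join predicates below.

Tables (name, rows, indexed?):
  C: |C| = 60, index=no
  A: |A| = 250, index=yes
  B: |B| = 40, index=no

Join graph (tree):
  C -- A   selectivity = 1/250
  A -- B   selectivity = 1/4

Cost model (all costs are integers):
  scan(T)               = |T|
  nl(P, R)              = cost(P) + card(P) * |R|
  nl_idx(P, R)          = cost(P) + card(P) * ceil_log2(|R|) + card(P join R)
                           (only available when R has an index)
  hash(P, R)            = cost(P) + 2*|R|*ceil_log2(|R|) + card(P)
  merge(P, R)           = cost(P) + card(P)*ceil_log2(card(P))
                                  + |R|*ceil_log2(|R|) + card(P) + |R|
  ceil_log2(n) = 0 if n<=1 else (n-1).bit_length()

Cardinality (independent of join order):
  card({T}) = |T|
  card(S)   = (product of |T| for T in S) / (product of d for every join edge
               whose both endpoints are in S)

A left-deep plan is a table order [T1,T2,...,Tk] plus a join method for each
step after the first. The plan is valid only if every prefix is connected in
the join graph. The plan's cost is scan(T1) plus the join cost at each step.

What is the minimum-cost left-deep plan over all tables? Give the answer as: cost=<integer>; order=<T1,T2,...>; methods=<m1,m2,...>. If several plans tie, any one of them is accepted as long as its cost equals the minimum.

Selinger DP (subsets sized 1..n):
  {C}: scan cost=60, card=60
  {A}: scan cost=250, card=250
  {B}: scan cost=40, card=40
  {AC}: card=60; try (A,nl_idx)→600, (C,hash)→1220, (A,merge)→2730, (C,merge)→2920, (A,hash)→4120, (A,nl)→15060 …(+1); best=600 via (A,nl_idx)
  {AB}: card=2500; try (B,hash)→980, (A,merge)→2570, (B,merge)→2780, (A,nl_idx)→2860, (A,hash)→4080, (A,nl)→10040 …(+1); best=980 via (B,hash)
  {ABC}: card=600; try (B,hash)→1140, (B,merge)→1300, (B,nl)→3000, (C,hash)→4200, (C,merge)→33900, (C,nl)→150980; best=1140 via (B,hash)

cost=1140; order=C,A,B; methods=nl_idx,hash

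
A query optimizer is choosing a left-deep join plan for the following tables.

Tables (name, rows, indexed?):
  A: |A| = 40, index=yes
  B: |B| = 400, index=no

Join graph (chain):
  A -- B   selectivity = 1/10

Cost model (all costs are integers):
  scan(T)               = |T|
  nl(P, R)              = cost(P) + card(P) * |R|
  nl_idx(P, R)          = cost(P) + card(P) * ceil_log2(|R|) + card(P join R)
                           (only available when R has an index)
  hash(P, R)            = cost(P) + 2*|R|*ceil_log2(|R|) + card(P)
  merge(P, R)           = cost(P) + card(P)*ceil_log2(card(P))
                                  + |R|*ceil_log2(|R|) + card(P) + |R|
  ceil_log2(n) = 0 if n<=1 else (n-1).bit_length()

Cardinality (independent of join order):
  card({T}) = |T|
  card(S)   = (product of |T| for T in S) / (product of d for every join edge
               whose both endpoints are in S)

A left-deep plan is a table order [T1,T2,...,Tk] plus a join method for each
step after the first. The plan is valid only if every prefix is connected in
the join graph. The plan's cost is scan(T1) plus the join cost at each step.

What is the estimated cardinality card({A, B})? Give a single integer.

1600

Tables in S: A(40), B(400)
Edges inside S: A-B(d=10)
numerator = 40 * 400 = 16000
denominator = 10 = 10
card(S) = 16000 / 10 = 1600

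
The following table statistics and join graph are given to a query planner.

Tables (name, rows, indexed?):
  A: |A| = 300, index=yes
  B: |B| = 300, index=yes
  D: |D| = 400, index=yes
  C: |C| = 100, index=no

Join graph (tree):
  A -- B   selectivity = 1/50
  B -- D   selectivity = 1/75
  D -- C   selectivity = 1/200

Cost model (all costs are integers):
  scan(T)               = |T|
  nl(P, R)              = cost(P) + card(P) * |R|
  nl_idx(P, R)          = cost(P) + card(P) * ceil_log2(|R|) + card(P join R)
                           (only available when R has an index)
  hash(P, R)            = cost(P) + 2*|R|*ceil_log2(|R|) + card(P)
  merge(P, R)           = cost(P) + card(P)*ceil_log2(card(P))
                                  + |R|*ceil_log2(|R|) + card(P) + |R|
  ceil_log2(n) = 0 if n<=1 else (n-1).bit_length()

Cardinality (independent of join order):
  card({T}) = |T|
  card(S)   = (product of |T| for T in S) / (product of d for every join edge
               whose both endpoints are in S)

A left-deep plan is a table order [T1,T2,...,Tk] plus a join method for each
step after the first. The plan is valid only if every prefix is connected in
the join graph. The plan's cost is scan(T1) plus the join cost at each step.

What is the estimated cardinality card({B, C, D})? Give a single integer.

800

Tables in S: B(300), C(100), D(400)
Edges inside S: B-D(d=75), D-C(d=200)
numerator = 300 * 100 * 400 = 12000000
denominator = 75 * 200 = 15000
card(S) = 12000000 / 15000 = 800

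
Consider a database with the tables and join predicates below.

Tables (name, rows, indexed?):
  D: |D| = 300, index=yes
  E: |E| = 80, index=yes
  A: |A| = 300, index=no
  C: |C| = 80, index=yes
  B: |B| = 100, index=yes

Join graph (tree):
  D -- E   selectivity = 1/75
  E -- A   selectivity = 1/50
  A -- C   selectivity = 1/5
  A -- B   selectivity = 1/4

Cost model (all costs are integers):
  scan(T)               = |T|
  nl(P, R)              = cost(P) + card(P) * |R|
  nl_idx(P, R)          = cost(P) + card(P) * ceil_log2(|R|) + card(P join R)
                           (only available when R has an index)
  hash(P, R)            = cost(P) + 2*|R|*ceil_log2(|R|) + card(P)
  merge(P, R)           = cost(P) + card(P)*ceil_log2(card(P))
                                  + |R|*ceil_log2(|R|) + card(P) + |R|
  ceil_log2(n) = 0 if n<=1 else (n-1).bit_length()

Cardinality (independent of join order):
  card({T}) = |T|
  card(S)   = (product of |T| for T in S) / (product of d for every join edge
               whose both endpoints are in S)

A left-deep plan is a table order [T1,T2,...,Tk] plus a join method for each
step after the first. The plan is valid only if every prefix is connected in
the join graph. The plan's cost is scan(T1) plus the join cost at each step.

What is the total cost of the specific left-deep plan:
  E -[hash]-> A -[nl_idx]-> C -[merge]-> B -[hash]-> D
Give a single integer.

step 1: scan E: cost=80, card=80
step 2: join A via hash
    card(P join A) = 80*300/(50) = 480
    cost = 80 + 2*300*9 + 80 = 5560
step 3: join C via nl_idx
    card(P join C) = 480*80/(5) = 7680
    cost = 5560 + 480*7 + 7680 = 16600
step 4: join B via merge
    card(P join B) = 7680*100/(4) = 192000
    cost = 16600 + 7680*13 + 100*7 + 7680 + 100 = 124920
step 5: join D via hash
    card(P join D) = 192000*300/(75) = 768000
    cost = 124920 + 2*300*9 + 192000 = 322320

322320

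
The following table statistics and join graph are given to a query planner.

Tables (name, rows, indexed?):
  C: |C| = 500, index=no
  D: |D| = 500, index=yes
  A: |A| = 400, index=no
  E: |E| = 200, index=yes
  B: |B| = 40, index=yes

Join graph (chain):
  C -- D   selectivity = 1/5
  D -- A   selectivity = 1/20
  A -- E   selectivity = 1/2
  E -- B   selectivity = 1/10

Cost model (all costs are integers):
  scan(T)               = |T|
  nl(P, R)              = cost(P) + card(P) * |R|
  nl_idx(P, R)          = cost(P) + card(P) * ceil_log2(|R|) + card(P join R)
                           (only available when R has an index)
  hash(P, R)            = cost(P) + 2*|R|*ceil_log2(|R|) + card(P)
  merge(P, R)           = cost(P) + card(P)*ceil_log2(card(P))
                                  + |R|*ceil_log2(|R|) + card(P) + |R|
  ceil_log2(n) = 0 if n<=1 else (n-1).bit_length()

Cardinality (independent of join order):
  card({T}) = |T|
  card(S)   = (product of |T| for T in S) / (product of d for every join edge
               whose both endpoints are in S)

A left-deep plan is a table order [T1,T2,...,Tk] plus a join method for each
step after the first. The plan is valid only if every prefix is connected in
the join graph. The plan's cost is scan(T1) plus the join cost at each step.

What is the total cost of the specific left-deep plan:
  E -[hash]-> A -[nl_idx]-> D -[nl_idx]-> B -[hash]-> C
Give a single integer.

step 1: scan E: cost=200, card=200
step 2: join A via hash
    card(P join A) = 200*400/(2) = 40000
    cost = 200 + 2*400*9 + 200 = 7600
step 3: join D via nl_idx
    card(P join D) = 40000*500/(20) = 1000000
    cost = 7600 + 40000*9 + 1000000 = 1367600
step 4: join B via nl_idx
    card(P join B) = 1000000*40/(10) = 4000000
    cost = 1367600 + 1000000*6 + 4000000 = 11367600
step 5: join C via hash
    card(P join C) = 4000000*500/(5) = 400000000
    cost = 11367600 + 2*500*9 + 4000000 = 15376600

15376600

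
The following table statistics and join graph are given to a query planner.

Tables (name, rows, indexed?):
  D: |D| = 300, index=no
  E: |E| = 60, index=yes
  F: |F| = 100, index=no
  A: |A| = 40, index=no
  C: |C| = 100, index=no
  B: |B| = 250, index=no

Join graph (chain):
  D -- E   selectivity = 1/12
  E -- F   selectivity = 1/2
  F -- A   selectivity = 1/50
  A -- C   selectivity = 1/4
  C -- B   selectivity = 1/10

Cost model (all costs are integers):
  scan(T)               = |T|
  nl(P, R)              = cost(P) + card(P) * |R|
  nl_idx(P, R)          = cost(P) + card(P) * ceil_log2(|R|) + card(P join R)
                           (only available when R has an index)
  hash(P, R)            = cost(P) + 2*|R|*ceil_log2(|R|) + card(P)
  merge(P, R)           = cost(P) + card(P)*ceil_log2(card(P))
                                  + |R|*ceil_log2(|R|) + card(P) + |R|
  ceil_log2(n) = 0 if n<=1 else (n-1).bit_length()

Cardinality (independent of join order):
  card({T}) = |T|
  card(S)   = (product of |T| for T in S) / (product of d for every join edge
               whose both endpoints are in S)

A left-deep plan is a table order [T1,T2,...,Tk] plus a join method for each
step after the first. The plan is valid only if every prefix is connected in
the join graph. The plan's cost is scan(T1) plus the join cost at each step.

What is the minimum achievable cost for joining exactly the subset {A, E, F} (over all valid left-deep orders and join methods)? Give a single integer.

1480

Selinger DP over subsets of {A,E,F}:
  {E}: scan cost=60, card=60
  {F}: scan cost=100, card=100
  {A}: scan cost=40, card=40
  {EF}: card=3000; try (E,hash)→920, (F,merge)→1280, (E,merge)→1320, (F,hash)→1520, (E,nl_idx)→3700, (F,nl)→6060 …(+1); best=920 via (E,hash)
  {AF}: card=80; try (A,hash)→680, (F,merge)→1120, (A,merge)→1180, (F,hash)→1480, (F,nl)→4040, (A,nl)→4100; best=680 via (A,hash)
  {AEF}: card=2400; try (E,hash)→1480, (E,merge)→1740, (E,nl_idx)→3560, (A,hash)→4400, (E,nl)→5480, (A,merge)→40200 …(+1); best=1480 via (E,hash)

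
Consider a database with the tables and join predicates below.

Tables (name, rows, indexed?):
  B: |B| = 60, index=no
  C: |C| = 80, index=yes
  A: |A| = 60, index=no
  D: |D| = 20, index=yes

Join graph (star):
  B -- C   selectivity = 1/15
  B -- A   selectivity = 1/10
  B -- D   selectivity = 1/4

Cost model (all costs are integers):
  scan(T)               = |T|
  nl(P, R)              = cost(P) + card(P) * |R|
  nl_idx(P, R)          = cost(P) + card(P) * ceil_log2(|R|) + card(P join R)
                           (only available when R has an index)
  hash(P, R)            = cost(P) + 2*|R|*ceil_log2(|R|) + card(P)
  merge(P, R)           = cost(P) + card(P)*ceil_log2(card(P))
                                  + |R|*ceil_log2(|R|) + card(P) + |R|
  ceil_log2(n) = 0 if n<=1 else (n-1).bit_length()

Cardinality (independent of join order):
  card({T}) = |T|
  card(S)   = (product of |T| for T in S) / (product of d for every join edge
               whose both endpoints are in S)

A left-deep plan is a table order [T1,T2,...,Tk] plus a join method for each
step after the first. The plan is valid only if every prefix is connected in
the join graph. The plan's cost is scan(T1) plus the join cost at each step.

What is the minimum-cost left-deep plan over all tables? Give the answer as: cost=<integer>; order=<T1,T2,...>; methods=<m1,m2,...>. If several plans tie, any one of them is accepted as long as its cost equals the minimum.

cost=3640; order=B,C,D,A; methods=nl_idx,hash,hash

Selinger DP (subsets sized 1..n):
  {B}: scan cost=60, card=60
  {C}: scan cost=80, card=80
  {A}: scan cost=60, card=60
  {D}: scan cost=20, card=20
  {BC}: card=320; try (C,nl_idx)→800, (B,hash)→880, (C,merge)→1120, (B,merge)→1140, (C,hash)→1240, (C,nl)→4860 …(+1); best=800 via (C,nl_idx)
  {AB}: card=360; try (B,hash)→840, (A,hash)→840, (B,merge)→900, (A,merge)→900, (B,nl)→3660, (A,nl)→3660; best=840 via (B,hash)
  {BD}: card=300; try (D,hash)→320, (B,merge)→560, (D,merge)→600, (D,nl_idx)→660, (B,hash)→760, (B,nl)→1220 …(+1); best=320 via (D,hash)
  {ABC}: card=1920; try (A,hash)→1840, (C,hash)→2320, (A,merge)→4420, (C,merge)→5080, (C,nl_idx)→5280, (A,nl)→20000 …(+1); best=1840 via (A,hash)
  {BCD}: card=1600; try (D,hash)→1320, (C,hash)→1740, (C,merge)→3960, (D,nl_idx)→4000, (C,nl_idx)→4020, (D,merge)→4120 …(+2); best=1320 via (D,hash)
  {ABD}: card=1800; try (A,hash)→1340, (D,hash)→1400, (A,merge)→3740, (D,nl_idx)→4440, (D,merge)→4560, (D,nl)→8040 …(+1); best=1340 via (A,hash)
  {ABCD}: card=9600; try (A,hash)→3640, (D,hash)→3960, (C,hash)→4260, (A,merge)→20940, (D,nl_idx)→21040, (C,nl_idx)→23540 …(+5); best=3640 via (A,hash)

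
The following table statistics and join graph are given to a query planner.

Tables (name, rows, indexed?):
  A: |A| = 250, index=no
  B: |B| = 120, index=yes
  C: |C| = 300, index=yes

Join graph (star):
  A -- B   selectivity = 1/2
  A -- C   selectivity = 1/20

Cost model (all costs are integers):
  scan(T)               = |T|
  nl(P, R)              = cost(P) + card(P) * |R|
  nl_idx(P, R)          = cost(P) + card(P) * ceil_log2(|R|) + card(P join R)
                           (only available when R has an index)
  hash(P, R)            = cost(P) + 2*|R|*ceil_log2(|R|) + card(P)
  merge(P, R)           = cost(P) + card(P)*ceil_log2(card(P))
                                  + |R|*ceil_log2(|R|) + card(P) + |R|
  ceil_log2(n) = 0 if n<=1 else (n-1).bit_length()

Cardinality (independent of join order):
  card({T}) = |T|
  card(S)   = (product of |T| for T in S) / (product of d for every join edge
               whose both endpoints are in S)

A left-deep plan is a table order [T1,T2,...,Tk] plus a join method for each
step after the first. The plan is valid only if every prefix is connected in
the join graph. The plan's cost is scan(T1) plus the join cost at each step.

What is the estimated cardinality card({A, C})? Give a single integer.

Tables in S: A(250), C(300)
Edges inside S: A-C(d=20)
numerator = 250 * 300 = 75000
denominator = 20 = 20
card(S) = 75000 / 20 = 3750

3750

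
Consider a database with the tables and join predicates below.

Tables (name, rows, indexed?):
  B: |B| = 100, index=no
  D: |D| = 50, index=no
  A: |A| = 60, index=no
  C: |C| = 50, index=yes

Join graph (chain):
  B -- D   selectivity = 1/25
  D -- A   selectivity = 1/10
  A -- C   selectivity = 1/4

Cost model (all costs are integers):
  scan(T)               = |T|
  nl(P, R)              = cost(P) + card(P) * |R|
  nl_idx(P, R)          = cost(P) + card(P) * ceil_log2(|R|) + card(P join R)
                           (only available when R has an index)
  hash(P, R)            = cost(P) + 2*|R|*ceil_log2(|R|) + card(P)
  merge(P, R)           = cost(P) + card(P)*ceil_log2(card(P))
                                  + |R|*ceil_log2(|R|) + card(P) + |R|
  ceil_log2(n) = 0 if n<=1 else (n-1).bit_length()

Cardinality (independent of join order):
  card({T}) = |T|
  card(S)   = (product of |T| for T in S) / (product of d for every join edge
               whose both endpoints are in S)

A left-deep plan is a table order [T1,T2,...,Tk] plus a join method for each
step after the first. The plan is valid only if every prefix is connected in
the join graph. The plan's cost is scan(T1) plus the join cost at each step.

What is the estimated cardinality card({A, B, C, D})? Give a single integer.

Tables in S: A(60), B(100), C(50), D(50)
Edges inside S: B-D(d=25), D-A(d=10), A-C(d=4)
numerator = 60 * 100 * 50 * 50 = 15000000
denominator = 25 * 10 * 4 = 1000
card(S) = 15000000 / 1000 = 15000

15000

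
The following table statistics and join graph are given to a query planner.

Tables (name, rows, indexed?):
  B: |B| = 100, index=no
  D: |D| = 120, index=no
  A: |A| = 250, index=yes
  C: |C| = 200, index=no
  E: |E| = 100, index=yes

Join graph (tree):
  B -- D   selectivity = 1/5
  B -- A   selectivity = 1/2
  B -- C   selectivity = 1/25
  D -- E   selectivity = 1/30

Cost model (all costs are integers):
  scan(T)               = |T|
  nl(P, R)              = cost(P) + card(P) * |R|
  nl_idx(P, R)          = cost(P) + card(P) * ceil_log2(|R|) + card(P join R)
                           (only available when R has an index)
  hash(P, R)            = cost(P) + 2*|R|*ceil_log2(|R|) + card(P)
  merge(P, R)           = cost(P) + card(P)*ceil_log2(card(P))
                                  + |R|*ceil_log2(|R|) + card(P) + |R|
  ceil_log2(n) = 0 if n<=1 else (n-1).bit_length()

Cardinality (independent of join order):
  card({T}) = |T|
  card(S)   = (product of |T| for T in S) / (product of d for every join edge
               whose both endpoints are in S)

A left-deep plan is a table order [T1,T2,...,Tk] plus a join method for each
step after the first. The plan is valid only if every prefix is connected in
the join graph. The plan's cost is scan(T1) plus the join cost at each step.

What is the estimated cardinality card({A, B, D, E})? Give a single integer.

1000000

Tables in S: A(250), B(100), D(120), E(100)
Edges inside S: B-D(d=5), B-A(d=2), D-E(d=30)
numerator = 250 * 100 * 120 * 100 = 300000000
denominator = 5 * 2 * 30 = 300
card(S) = 300000000 / 300 = 1000000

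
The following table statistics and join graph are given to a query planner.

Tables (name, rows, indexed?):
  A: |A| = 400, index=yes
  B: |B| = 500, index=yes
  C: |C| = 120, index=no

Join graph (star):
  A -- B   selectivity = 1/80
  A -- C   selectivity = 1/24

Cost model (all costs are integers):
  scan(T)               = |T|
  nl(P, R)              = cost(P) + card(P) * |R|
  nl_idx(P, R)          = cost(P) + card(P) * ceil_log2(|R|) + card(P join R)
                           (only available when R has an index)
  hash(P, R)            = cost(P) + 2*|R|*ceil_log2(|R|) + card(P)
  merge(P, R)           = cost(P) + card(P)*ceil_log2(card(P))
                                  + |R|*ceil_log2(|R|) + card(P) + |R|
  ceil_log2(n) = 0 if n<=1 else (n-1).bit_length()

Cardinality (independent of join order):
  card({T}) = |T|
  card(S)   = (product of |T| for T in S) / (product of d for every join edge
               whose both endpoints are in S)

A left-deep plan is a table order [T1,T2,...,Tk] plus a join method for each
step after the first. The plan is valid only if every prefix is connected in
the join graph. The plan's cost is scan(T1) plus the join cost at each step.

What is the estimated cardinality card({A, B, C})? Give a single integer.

12500

Tables in S: A(400), B(500), C(120)
Edges inside S: A-B(d=80), A-C(d=24)
numerator = 400 * 500 * 120 = 24000000
denominator = 80 * 24 = 1920
card(S) = 24000000 / 1920 = 12500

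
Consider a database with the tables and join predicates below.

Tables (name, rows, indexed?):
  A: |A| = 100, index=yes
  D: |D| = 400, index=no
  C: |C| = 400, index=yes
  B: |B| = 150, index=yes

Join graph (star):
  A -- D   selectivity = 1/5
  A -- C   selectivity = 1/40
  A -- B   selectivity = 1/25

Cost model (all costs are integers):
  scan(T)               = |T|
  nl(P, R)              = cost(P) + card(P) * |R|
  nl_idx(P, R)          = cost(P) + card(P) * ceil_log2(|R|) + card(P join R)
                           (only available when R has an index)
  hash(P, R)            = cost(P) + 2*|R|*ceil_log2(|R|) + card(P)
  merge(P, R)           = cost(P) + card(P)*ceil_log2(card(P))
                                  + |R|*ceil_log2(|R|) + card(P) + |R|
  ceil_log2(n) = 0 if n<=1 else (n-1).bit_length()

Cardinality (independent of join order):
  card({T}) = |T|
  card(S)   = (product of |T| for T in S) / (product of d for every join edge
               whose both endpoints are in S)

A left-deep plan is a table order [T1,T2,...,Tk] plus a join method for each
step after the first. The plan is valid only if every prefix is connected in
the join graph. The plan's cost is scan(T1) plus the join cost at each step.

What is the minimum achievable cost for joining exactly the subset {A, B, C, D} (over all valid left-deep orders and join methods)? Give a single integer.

Selinger DP over subsets of {A,B,C,D}:
  {A}: scan cost=100, card=100
  {D}: scan cost=400, card=400
  {C}: scan cost=400, card=400
  {B}: scan cost=150, card=150
  {AD}: card=8000; try (A,hash)→2200, (D,merge)→4900, (A,merge)→5200, (D,hash)→7400, (A,nl_idx)→11200, (D,nl)→40100 …(+1); best=2200 via (A,hash)
  {AC}: card=1000; try (C,nl_idx)→2000, (A,hash)→2200, (A,nl_idx)→4200, (C,merge)→4900, (A,merge)→5200, (C,hash)→7400 …(+2); best=2000 via (C,nl_idx)
  {AB}: card=600; try (B,nl_idx)→1500, (A,hash)→1700, (A,nl_idx)→1800, (B,merge)→2250, (A,merge)→2300, (B,hash)→2600 …(+2); best=1500 via (B,nl_idx)
  {ACD}: card=80000; try (D,hash)→10200, (D,merge)→17000, (C,hash)→17400, (C,merge)→118200, (C,nl_idx)→154200, (D,nl)→402000 …(+1); best=10200 via (D,hash)
  {ABD}: card=48000; try (D,hash)→9300, (D,merge)→12100, (B,hash)→12600, (B,nl_idx)→114200, (B,merge)→115550, (D,nl)→241500 …(+1); best=9300 via (D,hash)
  {ABC}: card=6000; try (B,hash)→5400, (C,hash)→9300, (C,merge)→12100, (C,nl_idx)→12900, (B,merge)→14350, (B,nl_idx)→16000 …(+2); best=5400 via (B,hash)
  {ABCD}: card=480000; try (D,hash)→18600, (C,hash)→64500, (B,hash)→92600, (D,merge)→93400, (C,merge)→829300, (C,nl_idx)→921300 …(+5); best=18600 via (D,hash)

18600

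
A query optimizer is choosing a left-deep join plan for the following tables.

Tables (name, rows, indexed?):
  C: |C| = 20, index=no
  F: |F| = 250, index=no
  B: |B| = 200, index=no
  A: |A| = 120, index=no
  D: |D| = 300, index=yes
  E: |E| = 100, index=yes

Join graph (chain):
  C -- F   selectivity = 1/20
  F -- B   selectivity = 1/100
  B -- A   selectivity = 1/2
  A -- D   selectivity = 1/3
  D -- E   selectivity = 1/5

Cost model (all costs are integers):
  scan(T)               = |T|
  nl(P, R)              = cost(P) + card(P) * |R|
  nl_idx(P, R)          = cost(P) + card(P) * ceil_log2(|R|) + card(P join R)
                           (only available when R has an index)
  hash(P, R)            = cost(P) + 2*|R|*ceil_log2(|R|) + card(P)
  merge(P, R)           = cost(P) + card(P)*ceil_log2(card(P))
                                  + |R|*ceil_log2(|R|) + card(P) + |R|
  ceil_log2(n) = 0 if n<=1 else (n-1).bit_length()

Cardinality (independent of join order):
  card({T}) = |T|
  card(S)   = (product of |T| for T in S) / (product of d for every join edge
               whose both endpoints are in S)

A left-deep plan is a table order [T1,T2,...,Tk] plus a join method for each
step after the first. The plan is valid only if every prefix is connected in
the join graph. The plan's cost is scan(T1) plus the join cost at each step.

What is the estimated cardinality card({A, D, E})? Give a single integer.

Tables in S: A(120), D(300), E(100)
Edges inside S: A-D(d=3), D-E(d=5)
numerator = 120 * 300 * 100 = 3600000
denominator = 3 * 5 = 15
card(S) = 3600000 / 15 = 240000

240000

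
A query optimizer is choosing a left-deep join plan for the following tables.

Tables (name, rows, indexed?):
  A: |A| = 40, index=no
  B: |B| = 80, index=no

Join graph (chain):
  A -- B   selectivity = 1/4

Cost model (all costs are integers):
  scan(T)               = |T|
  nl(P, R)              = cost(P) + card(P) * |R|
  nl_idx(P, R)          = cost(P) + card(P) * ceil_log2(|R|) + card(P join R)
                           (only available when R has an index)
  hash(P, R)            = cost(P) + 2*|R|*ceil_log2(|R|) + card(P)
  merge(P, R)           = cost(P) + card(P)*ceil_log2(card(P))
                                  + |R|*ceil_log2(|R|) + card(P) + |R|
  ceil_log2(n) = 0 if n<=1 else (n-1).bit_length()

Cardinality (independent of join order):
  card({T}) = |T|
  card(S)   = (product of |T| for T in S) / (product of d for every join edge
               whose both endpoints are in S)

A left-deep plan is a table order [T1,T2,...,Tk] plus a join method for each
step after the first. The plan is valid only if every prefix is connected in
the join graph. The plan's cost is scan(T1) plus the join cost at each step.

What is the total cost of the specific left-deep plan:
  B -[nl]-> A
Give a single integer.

step 1: scan B: cost=80, card=80
step 2: join A via nl
    card(P join A) = 80*40/(4) = 800
    cost = 80 + 80*40 = 3280

3280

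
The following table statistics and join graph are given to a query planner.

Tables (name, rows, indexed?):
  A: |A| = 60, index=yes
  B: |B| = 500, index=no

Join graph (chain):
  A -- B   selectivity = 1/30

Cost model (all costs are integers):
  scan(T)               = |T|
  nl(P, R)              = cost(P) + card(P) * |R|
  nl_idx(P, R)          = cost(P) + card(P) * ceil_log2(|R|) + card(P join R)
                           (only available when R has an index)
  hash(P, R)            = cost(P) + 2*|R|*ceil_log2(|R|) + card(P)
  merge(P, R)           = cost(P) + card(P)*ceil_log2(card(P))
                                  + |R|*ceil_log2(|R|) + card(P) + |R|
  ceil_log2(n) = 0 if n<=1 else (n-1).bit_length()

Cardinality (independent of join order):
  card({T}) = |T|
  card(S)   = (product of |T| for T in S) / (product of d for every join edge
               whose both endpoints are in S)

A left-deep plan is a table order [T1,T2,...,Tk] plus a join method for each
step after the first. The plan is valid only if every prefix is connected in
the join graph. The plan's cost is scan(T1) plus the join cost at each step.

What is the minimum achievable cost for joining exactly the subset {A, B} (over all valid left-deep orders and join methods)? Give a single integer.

Selinger DP over subsets of {A,B}:
  {A}: scan cost=60, card=60
  {B}: scan cost=500, card=500
  {AB}: card=1000; try (A,hash)→1720, (A,nl_idx)→4500, (B,merge)→5480, (A,merge)→5920, (B,hash)→9120, (B,nl)→30060 …(+1); best=1720 via (A,hash)

1720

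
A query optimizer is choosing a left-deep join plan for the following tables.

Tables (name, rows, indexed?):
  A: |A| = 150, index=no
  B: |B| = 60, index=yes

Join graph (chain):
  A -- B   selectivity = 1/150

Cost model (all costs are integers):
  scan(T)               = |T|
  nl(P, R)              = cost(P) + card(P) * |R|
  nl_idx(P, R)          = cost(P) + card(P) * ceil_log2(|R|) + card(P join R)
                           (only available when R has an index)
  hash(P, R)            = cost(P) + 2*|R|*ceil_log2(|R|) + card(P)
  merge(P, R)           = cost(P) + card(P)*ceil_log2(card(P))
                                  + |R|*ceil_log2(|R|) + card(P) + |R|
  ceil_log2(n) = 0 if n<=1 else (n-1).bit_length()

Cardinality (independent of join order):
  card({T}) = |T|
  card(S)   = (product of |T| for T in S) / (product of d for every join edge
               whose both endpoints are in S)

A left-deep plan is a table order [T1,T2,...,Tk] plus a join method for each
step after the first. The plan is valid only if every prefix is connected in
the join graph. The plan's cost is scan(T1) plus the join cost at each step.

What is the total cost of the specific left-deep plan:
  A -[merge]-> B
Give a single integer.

step 1: scan A: cost=150, card=150
step 2: join B via merge
    card(P join B) = 150*60/(150) = 60
    cost = 150 + 150*8 + 60*6 + 150 + 60 = 1920

1920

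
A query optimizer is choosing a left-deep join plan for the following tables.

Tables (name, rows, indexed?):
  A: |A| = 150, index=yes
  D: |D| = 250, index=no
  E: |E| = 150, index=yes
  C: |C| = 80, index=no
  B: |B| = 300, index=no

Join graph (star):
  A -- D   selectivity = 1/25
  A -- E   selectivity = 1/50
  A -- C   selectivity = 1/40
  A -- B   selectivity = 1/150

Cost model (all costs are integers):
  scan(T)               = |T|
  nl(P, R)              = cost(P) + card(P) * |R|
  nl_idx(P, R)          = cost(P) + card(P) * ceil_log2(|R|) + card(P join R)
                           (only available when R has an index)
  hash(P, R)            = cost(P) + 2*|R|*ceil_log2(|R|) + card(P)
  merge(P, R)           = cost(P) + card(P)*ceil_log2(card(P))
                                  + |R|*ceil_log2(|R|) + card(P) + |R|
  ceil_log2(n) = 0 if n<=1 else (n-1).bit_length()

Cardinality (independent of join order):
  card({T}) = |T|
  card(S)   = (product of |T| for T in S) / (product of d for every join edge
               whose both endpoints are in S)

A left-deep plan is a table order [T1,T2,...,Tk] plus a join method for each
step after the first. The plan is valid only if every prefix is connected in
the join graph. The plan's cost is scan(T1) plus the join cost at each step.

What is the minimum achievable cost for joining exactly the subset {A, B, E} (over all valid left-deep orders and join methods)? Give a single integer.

Selinger DP over subsets of {A,B,E}:
  {A}: scan cost=150, card=150
  {E}: scan cost=150, card=150
  {B}: scan cost=300, card=300
  {AE}: card=450; try (E,nl_idx)→1800, (A,nl_idx)→1800, (E,hash)→2700, (A,hash)→2700, (E,merge)→2850, (A,merge)→2850 …(+2); best=1800 via (E,nl_idx)
  {AB}: card=300; try (A,hash)→3000, (A,nl_idx)→3000, (B,merge)→4500, (A,merge)→4650, (B,hash)→5700, (B,nl)→45150 …(+1); best=3000 via (A,hash)
  {ABE}: card=900; try (E,hash)→5700, (E,nl_idx)→6300, (E,merge)→7350, (B,hash)→7650, (B,merge)→9300, (E,nl)→48000 …(+1); best=5700 via (E,hash)

5700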